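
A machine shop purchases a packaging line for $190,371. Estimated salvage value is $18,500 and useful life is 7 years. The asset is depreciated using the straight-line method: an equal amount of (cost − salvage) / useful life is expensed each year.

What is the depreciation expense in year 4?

Depreciable base = $190,371 − $18,500 = $171,871.
Annual expense = $171,871 / 7 = $24,553.

$24,553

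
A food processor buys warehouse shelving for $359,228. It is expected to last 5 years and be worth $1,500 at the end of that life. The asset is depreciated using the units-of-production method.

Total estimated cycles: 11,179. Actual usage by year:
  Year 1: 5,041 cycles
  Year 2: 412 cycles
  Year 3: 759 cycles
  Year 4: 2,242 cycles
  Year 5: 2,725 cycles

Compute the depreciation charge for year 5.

Depreciable base = $359,228 − $1,500 = $357,728.
Rate = $357,728 / 11,179 cycles = $32 per cycle.
Year 1: 5,041 × $32 = $161,312. Book value $197,916.
Year 2: 412 × $32 = $13,184. Book value $184,732.
Year 3: 759 × $32 = $24,288. Book value $160,444.
Year 4: 2,242 × $32 = $71,744. Book value $88,700.
Year 5: 2,725 × $32 = $87,200. Book value $1,500.

$87,200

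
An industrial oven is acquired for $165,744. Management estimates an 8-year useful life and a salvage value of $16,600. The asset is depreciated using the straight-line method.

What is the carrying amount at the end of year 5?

Depreciable base = $165,744 − $16,600 = $149,144.
Annual expense = $149,144 / 8 = $18,643.
End of year 1: book value $147,101.
End of year 2: book value $128,458.
End of year 3: book value $109,815.
End of year 4: book value $91,172.
End of year 5: book value $72,529.

$72,529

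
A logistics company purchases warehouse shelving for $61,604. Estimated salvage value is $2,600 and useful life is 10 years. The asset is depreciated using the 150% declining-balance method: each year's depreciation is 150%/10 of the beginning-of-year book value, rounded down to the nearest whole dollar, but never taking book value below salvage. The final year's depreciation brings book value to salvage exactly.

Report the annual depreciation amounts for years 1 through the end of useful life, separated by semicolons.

Depreciable base = $61,604 − $2,600 = $59,004.
Year 1: ⌊$61,604 × 150%/10⌋ = $9,240. Book value $52,364.
Year 2: ⌊$52,364 × 150%/10⌋ = $7,854. Book value $44,510.
Year 3: ⌊$44,510 × 150%/10⌋ = $6,676. Book value $37,834.
Year 4: ⌊$37,834 × 150%/10⌋ = $5,675. Book value $32,159.
Year 5: ⌊$32,159 × 150%/10⌋ = $4,823. Book value $27,336.
Year 6: ⌊$27,336 × 150%/10⌋ = $4,100. Book value $23,236.
Year 7: ⌊$23,236 × 150%/10⌋ = $3,485. Book value $19,751.
Year 8: ⌊$19,751 × 150%/10⌋ = $2,962. Book value $16,789.
Year 9: ⌊$16,789 × 150%/10⌋ = $2,518. Book value $14,271.
Year 10 (final): $14,271 − $2,600 = $11,671. Book value $2,600.

$9,240; $7,854; $6,676; $5,675; $4,823; $4,100; $3,485; $2,962; $2,518; $11,671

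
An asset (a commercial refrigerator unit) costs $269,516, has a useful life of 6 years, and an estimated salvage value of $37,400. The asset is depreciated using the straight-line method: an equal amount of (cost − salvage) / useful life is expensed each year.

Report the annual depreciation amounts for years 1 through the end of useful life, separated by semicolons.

Depreciable base = $269,516 − $37,400 = $232,116.
Annual expense = $232,116 / 6 = $38,686.
End of year 1: book value $230,830.
End of year 2: book value $192,144.
End of year 3: book value $153,458.
End of year 4: book value $114,772.
End of year 5: book value $76,086.
End of year 6: book value $37,400.

$38,686; $38,686; $38,686; $38,686; $38,686; $38,686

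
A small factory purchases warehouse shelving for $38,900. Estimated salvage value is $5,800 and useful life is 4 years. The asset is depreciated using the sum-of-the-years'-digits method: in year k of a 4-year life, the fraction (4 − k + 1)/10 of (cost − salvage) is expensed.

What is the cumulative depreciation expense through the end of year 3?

$29,790

Depreciable base = $38,900 − $5,800 = $33,100.
Sum of the years' digits = 4+3+2+1 = 10.
Year 1: $33,100 × 4/10 = $13,240. Book value $25,660.
Year 2: $33,100 × 3/10 = $9,930. Book value $15,730.
Year 3: $33,100 × 2/10 = $6,620. Book value $9,110.
Accumulated through year 3 = $38,900 − $9,110 = $29,790.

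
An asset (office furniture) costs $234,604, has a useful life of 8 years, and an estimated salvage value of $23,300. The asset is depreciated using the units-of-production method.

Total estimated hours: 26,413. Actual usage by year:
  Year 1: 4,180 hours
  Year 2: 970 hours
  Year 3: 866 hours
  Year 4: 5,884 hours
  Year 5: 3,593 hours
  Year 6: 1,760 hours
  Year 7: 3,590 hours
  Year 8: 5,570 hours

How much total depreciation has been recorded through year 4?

$95,200

Depreciable base = $234,604 − $23,300 = $211,304.
Rate = $211,304 / 26,413 hours = $8 per hour.
Year 1: 4,180 × $8 = $33,440. Book value $201,164.
Year 2: 970 × $8 = $7,760. Book value $193,404.
Year 3: 866 × $8 = $6,928. Book value $186,476.
Year 4: 5,884 × $8 = $47,072. Book value $139,404.
Accumulated through year 4 = $234,604 − $139,404 = $95,200.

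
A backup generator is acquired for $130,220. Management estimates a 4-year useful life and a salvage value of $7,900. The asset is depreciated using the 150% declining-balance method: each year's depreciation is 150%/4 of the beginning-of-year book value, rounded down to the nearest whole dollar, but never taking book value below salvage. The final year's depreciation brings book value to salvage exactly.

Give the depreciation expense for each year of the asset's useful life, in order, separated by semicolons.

Depreciable base = $130,220 − $7,900 = $122,320.
Year 1: ⌊$130,220 × 150%/4⌋ = $48,832. Book value $81,388.
Year 2: ⌊$81,388 × 150%/4⌋ = $30,520. Book value $50,868.
Year 3: ⌊$50,868 × 150%/4⌋ = $19,075. Book value $31,793.
Year 4 (final): $31,793 − $7,900 = $23,893. Book value $7,900.

$48,832; $30,520; $19,075; $23,893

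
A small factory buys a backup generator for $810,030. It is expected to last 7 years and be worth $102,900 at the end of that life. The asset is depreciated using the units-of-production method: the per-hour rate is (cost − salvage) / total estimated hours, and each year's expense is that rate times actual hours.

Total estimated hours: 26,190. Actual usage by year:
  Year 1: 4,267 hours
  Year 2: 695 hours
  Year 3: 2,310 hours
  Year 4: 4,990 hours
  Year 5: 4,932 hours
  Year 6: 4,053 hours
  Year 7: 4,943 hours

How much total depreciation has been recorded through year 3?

Depreciable base = $810,030 − $102,900 = $707,130.
Rate = $707,130 / 26,190 hours = $27 per hour.
Year 1: 4,267 × $27 = $115,209. Book value $694,821.
Year 2: 695 × $27 = $18,765. Book value $676,056.
Year 3: 2,310 × $27 = $62,370. Book value $613,686.
Accumulated through year 3 = $810,030 − $613,686 = $196,344.

$196,344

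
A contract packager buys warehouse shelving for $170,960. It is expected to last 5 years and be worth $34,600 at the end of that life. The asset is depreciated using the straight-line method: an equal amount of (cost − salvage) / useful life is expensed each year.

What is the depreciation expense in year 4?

Depreciable base = $170,960 − $34,600 = $136,360.
Annual expense = $136,360 / 5 = $27,272.

$27,272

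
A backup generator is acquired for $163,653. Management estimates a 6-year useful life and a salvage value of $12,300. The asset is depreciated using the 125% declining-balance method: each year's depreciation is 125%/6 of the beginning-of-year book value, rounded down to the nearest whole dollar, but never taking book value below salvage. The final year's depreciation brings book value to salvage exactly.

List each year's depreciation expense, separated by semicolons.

$34,094; $26,991; $21,368; $16,916; $13,392; $38,592

Depreciable base = $163,653 − $12,300 = $151,353.
Year 1: ⌊$163,653 × 125%/6⌋ = $34,094. Book value $129,559.
Year 2: ⌊$129,559 × 125%/6⌋ = $26,991. Book value $102,568.
Year 3: ⌊$102,568 × 125%/6⌋ = $21,368. Book value $81,200.
Year 4: ⌊$81,200 × 125%/6⌋ = $16,916. Book value $64,284.
Year 5: ⌊$64,284 × 125%/6⌋ = $13,392. Book value $50,892.
Year 6 (final): $50,892 − $12,300 = $38,592. Book value $12,300.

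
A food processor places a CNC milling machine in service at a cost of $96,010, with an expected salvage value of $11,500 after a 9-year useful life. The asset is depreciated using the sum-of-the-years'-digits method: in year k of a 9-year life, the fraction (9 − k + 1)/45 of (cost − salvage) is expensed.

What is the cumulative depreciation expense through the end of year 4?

Depreciable base = $96,010 − $11,500 = $84,510.
Sum of the years' digits = 9+8+7+6+5+4+3+2+1 = 45.
Year 1: $84,510 × 9/45 = $16,902. Book value $79,108.
Year 2: $84,510 × 8/45 = $15,024. Book value $64,084.
Year 3: $84,510 × 7/45 = $13,146. Book value $50,938.
Year 4: $84,510 × 6/45 = $11,268. Book value $39,670.
Accumulated through year 4 = $96,010 − $39,670 = $56,340.

$56,340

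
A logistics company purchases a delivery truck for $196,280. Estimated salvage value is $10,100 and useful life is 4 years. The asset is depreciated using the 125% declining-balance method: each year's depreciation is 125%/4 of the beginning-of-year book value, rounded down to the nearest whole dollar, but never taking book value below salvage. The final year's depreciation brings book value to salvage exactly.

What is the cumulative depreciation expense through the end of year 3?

Depreciable base = $196,280 − $10,100 = $186,180.
Year 1: ⌊$196,280 × 125%/4⌋ = $61,337. Book value $134,943.
Year 2: ⌊$134,943 × 125%/4⌋ = $42,169. Book value $92,774.
Year 3: ⌊$92,774 × 125%/4⌋ = $28,991. Book value $63,783.
Accumulated through year 3 = $196,280 − $63,783 = $132,497.

$132,497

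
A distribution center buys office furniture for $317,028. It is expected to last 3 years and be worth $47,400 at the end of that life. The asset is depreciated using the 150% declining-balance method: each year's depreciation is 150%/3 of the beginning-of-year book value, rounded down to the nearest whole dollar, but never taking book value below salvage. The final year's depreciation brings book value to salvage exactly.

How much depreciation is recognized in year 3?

Depreciable base = $317,028 − $47,400 = $269,628.
Year 1: ⌊$317,028 × 150%/3⌋ = $158,514. Book value $158,514.
Year 2: ⌊$158,514 × 150%/3⌋ = $79,257. Book value $79,257.
Year 3 (final): $79,257 − $47,400 = $31,857. Book value $47,400.

$31,857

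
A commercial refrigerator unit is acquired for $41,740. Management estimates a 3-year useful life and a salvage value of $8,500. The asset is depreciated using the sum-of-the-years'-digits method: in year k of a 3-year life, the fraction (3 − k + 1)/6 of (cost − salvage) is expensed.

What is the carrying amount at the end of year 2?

$14,040

Depreciable base = $41,740 − $8,500 = $33,240.
Sum of the years' digits = 3+2+1 = 6.
Year 1: $33,240 × 3/6 = $16,620. Book value $25,120.
Year 2: $33,240 × 2/6 = $11,080. Book value $14,040.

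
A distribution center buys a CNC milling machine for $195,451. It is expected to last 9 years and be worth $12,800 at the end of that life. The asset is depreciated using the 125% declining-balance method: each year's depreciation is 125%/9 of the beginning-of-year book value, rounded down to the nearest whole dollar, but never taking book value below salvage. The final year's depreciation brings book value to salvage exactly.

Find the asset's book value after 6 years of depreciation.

$79,690

Depreciable base = $195,451 − $12,800 = $182,651.
Year 1: ⌊$195,451 × 125%/9⌋ = $27,145. Book value $168,306.
Year 2: ⌊$168,306 × 125%/9⌋ = $23,375. Book value $144,931.
Year 3: ⌊$144,931 × 125%/9⌋ = $20,129. Book value $124,802.
Year 4: ⌊$124,802 × 125%/9⌋ = $17,333. Book value $107,469.
Year 5: ⌊$107,469 × 125%/9⌋ = $14,926. Book value $92,543.
Year 6: ⌊$92,543 × 125%/9⌋ = $12,853. Book value $79,690.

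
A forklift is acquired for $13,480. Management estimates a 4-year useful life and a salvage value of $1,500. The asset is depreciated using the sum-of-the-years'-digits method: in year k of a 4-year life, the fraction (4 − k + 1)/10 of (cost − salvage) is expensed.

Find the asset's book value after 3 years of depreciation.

$2,698

Depreciable base = $13,480 − $1,500 = $11,980.
Sum of the years' digits = 4+3+2+1 = 10.
Year 1: $11,980 × 4/10 = $4,792. Book value $8,688.
Year 2: $11,980 × 3/10 = $3,594. Book value $5,094.
Year 3: $11,980 × 2/10 = $2,396. Book value $2,698.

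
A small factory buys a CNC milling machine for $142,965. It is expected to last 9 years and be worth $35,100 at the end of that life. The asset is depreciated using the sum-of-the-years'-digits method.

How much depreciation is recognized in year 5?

Depreciable base = $142,965 − $35,100 = $107,865.
Sum of the years' digits = 9+8+7+6+5+4+3+2+1 = 45.
Year 1: $107,865 × 9/45 = $21,573. Book value $121,392.
Year 2: $107,865 × 8/45 = $19,176. Book value $102,216.
Year 3: $107,865 × 7/45 = $16,779. Book value $85,437.
Year 4: $107,865 × 6/45 = $14,382. Book value $71,055.
Year 5: $107,865 × 5/45 = $11,985. Book value $59,070.

$11,985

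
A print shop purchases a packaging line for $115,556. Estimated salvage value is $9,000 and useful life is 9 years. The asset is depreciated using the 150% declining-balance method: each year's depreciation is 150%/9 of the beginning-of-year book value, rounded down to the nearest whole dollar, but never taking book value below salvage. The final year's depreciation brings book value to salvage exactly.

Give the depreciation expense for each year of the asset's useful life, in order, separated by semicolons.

$19,259; $16,049; $13,374; $11,145; $9,288; $7,740; $6,450; $5,375; $17,876

Depreciable base = $115,556 − $9,000 = $106,556.
Year 1: ⌊$115,556 × 150%/9⌋ = $19,259. Book value $96,297.
Year 2: ⌊$96,297 × 150%/9⌋ = $16,049. Book value $80,248.
Year 3: ⌊$80,248 × 150%/9⌋ = $13,374. Book value $66,874.
Year 4: ⌊$66,874 × 150%/9⌋ = $11,145. Book value $55,729.
Year 5: ⌊$55,729 × 150%/9⌋ = $9,288. Book value $46,441.
Year 6: ⌊$46,441 × 150%/9⌋ = $7,740. Book value $38,701.
Year 7: ⌊$38,701 × 150%/9⌋ = $6,450. Book value $32,251.
Year 8: ⌊$32,251 × 150%/9⌋ = $5,375. Book value $26,876.
Year 9 (final): $26,876 − $9,000 = $17,876. Book value $9,000.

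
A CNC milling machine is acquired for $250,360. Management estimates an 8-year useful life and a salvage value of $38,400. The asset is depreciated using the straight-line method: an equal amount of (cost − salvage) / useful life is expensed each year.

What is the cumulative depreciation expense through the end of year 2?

$52,990

Depreciable base = $250,360 − $38,400 = $211,960.
Annual expense = $211,960 / 8 = $26,495.
End of year 1: book value $223,865.
End of year 2: book value $197,370.
Accumulated through year 2 = $250,360 − $197,370 = $52,990.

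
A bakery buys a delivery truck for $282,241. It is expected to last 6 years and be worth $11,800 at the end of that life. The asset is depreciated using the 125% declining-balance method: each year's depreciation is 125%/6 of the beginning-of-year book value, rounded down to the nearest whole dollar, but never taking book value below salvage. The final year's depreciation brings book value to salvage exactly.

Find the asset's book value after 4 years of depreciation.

Depreciable base = $282,241 − $11,800 = $270,441.
Year 1: ⌊$282,241 × 125%/6⌋ = $58,800. Book value $223,441.
Year 2: ⌊$223,441 × 125%/6⌋ = $46,550. Book value $176,891.
Year 3: ⌊$176,891 × 125%/6⌋ = $36,852. Book value $140,039.
Year 4: ⌊$140,039 × 125%/6⌋ = $29,174. Book value $110,865.

$110,865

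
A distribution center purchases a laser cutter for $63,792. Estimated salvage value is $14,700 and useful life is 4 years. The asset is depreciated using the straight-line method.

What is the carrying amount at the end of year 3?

$26,973

Depreciable base = $63,792 − $14,700 = $49,092.
Annual expense = $49,092 / 4 = $12,273.
End of year 1: book value $51,519.
End of year 2: book value $39,246.
End of year 3: book value $26,973.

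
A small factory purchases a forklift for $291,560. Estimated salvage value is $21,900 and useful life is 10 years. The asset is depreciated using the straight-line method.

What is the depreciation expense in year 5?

Depreciable base = $291,560 − $21,900 = $269,660.
Annual expense = $269,660 / 10 = $26,966.

$26,966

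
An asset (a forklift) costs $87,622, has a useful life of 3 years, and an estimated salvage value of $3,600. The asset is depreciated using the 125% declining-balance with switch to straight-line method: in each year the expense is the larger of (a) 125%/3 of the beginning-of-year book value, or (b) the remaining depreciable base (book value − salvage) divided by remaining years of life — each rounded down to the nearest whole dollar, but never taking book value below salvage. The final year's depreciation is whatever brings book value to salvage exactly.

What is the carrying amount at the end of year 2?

$27,357

Depreciable base = $87,622 − $3,600 = $84,022.
Year 1: DB = ⌊$87,622 × 125%/3⌋ = $36,509; SL = ⌊$84,022/3⌋ = $28,007 → take DB $36,509. Book value $51,113.
Year 2: DB = ⌊$51,113 × 125%/3⌋ = $21,297; SL = ⌊$47,513/2⌋ = $23,756 → take SL $23,756. Book value $27,357.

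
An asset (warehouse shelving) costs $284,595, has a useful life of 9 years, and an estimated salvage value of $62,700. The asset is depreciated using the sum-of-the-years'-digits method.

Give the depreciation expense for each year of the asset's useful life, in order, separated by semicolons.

Depreciable base = $284,595 − $62,700 = $221,895.
Sum of the years' digits = 9+8+7+6+5+4+3+2+1 = 45.
Year 1: $221,895 × 9/45 = $44,379. Book value $240,216.
Year 2: $221,895 × 8/45 = $39,448. Book value $200,768.
Year 3: $221,895 × 7/45 = $34,517. Book value $166,251.
Year 4: $221,895 × 6/45 = $29,586. Book value $136,665.
Year 5: $221,895 × 5/45 = $24,655. Book value $112,010.
Year 6: $221,895 × 4/45 = $19,724. Book value $92,286.
Year 7: $221,895 × 3/45 = $14,793. Book value $77,493.
Year 8: $221,895 × 2/45 = $9,862. Book value $67,631.
Year 9: $221,895 × 1/45 = $4,931. Book value $62,700.

$44,379; $39,448; $34,517; $29,586; $24,655; $19,724; $14,793; $9,862; $4,931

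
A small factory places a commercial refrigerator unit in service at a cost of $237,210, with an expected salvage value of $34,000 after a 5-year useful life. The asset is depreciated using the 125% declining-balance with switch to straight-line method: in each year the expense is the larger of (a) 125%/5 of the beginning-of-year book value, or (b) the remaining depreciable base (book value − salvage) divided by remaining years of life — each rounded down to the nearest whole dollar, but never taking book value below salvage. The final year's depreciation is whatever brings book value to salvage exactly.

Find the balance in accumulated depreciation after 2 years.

$103,779

Depreciable base = $237,210 − $34,000 = $203,210.
Year 1: DB = ⌊$237,210 × 125%/5⌋ = $59,302; SL = ⌊$203,210/5⌋ = $40,642 → take DB $59,302. Book value $177,908.
Year 2: DB = ⌊$177,908 × 125%/5⌋ = $44,477; SL = ⌊$143,908/4⌋ = $35,977 → take DB $44,477. Book value $133,431.
Accumulated through year 2 = $237,210 − $133,431 = $103,779.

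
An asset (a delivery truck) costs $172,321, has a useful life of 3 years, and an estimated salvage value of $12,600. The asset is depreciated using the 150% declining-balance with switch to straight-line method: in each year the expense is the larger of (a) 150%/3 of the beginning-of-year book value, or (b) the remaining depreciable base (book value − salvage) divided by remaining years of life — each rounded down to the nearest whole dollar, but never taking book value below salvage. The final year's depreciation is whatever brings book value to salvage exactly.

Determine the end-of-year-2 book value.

Depreciable base = $172,321 − $12,600 = $159,721.
Year 1: DB = ⌊$172,321 × 150%/3⌋ = $86,160; SL = ⌊$159,721/3⌋ = $53,240 → take DB $86,160. Book value $86,161.
Year 2: DB = ⌊$86,161 × 150%/3⌋ = $43,080; SL = ⌊$73,561/2⌋ = $36,780 → take DB $43,080. Book value $43,081.

$43,081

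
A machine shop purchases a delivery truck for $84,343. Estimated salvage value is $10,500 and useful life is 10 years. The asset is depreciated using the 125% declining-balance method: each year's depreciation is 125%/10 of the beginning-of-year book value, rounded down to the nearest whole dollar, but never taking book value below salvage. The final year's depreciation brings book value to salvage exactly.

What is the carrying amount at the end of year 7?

Depreciable base = $84,343 − $10,500 = $73,843.
Year 1: ⌊$84,343 × 125%/10⌋ = $10,542. Book value $73,801.
Year 2: ⌊$73,801 × 125%/10⌋ = $9,225. Book value $64,576.
Year 3: ⌊$64,576 × 125%/10⌋ = $8,072. Book value $56,504.
Year 4: ⌊$56,504 × 125%/10⌋ = $7,063. Book value $49,441.
Year 5: ⌊$49,441 × 125%/10⌋ = $6,180. Book value $43,261.
Year 6: ⌊$43,261 × 125%/10⌋ = $5,407. Book value $37,854.
Year 7: ⌊$37,854 × 125%/10⌋ = $4,731. Book value $33,123.

$33,123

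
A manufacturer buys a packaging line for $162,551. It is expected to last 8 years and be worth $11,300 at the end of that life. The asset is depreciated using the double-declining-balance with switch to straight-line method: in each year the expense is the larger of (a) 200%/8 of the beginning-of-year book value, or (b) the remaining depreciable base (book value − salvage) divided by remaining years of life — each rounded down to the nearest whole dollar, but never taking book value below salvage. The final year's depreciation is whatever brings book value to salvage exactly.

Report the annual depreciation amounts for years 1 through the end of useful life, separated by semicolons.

$40,637; $30,478; $22,859; $17,144; $12,858; $9,643; $8,816; $8,816

Depreciable base = $162,551 − $11,300 = $151,251.
Year 1: DB = ⌊$162,551 × 200%/8⌋ = $40,637; SL = ⌊$151,251/8⌋ = $18,906 → take DB $40,637. Book value $121,914.
Year 2: DB = ⌊$121,914 × 200%/8⌋ = $30,478; SL = ⌊$110,614/7⌋ = $15,802 → take DB $30,478. Book value $91,436.
Year 3: DB = ⌊$91,436 × 200%/8⌋ = $22,859; SL = ⌊$80,136/6⌋ = $13,356 → take DB $22,859. Book value $68,577.
Year 4: DB = ⌊$68,577 × 200%/8⌋ = $17,144; SL = ⌊$57,277/5⌋ = $11,455 → take DB $17,144. Book value $51,433.
Year 5: DB = ⌊$51,433 × 200%/8⌋ = $12,858; SL = ⌊$40,133/4⌋ = $10,033 → take DB $12,858. Book value $38,575.
Year 6: DB = ⌊$38,575 × 200%/8⌋ = $9,643; SL = ⌊$27,275/3⌋ = $9,091 → take DB $9,643. Book value $28,932.
Year 7: DB = ⌊$28,932 × 200%/8⌋ = $7,233; SL = ⌊$17,632/2⌋ = $8,816 → take SL $8,816. Book value $20,116.
Year 8 (final): $20,116 − $11,300 = $8,816. Book value $11,300.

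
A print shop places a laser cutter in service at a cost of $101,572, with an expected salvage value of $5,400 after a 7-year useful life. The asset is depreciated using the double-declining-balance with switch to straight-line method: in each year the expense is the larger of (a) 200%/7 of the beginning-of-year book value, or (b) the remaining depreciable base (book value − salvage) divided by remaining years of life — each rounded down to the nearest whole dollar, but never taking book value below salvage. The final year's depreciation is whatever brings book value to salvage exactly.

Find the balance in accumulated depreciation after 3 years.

$64,555

Depreciable base = $101,572 − $5,400 = $96,172.
Year 1: DB = ⌊$101,572 × 200%/7⌋ = $29,020; SL = ⌊$96,172/7⌋ = $13,738 → take DB $29,020. Book value $72,552.
Year 2: DB = ⌊$72,552 × 200%/7⌋ = $20,729; SL = ⌊$67,152/6⌋ = $11,192 → take DB $20,729. Book value $51,823.
Year 3: DB = ⌊$51,823 × 200%/7⌋ = $14,806; SL = ⌊$46,423/5⌋ = $9,284 → take DB $14,806. Book value $37,017.
Accumulated through year 3 = $101,572 − $37,017 = $64,555.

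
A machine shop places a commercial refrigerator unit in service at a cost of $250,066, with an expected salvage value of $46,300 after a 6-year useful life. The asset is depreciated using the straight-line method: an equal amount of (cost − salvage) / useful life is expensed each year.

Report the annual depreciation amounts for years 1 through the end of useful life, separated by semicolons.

Depreciable base = $250,066 − $46,300 = $203,766.
Annual expense = $203,766 / 6 = $33,961.
End of year 1: book value $216,105.
End of year 2: book value $182,144.
End of year 3: book value $148,183.
End of year 4: book value $114,222.
End of year 5: book value $80,261.
End of year 6: book value $46,300.

$33,961; $33,961; $33,961; $33,961; $33,961; $33,961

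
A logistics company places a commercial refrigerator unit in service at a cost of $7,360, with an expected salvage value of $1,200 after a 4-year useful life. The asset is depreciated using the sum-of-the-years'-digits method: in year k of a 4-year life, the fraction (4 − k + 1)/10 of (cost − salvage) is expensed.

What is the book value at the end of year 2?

$3,048

Depreciable base = $7,360 − $1,200 = $6,160.
Sum of the years' digits = 4+3+2+1 = 10.
Year 1: $6,160 × 4/10 = $2,464. Book value $4,896.
Year 2: $6,160 × 3/10 = $1,848. Book value $3,048.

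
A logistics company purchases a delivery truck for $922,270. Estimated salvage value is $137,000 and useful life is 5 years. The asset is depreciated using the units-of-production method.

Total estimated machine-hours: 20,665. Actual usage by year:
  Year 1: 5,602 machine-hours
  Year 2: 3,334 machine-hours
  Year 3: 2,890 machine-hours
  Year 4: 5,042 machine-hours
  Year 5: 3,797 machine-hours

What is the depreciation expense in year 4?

Depreciable base = $922,270 − $137,000 = $785,270.
Rate = $785,270 / 20,665 machine-hours = $38 per machine-hour.
Year 1: 5,602 × $38 = $212,876. Book value $709,394.
Year 2: 3,334 × $38 = $126,692. Book value $582,702.
Year 3: 2,890 × $38 = $109,820. Book value $472,882.
Year 4: 5,042 × $38 = $191,596. Book value $281,286.

$191,596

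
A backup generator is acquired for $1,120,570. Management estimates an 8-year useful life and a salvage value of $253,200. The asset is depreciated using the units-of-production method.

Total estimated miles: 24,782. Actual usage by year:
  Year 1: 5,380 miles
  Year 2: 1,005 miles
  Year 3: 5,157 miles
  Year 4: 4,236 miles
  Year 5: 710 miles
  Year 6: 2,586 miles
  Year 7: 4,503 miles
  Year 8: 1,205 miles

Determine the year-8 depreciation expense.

Depreciable base = $1,120,570 − $253,200 = $867,370.
Rate = $867,370 / 24,782 miles = $35 per mile.
Year 1: 5,380 × $35 = $188,300. Book value $932,270.
Year 2: 1,005 × $35 = $35,175. Book value $897,095.
Year 3: 5,157 × $35 = $180,495. Book value $716,600.
Year 4: 4,236 × $35 = $148,260. Book value $568,340.
Year 5: 710 × $35 = $24,850. Book value $543,490.
Year 6: 2,586 × $35 = $90,510. Book value $452,980.
Year 7: 4,503 × $35 = $157,605. Book value $295,375.
Year 8: 1,205 × $35 = $42,175. Book value $253,200.

$42,175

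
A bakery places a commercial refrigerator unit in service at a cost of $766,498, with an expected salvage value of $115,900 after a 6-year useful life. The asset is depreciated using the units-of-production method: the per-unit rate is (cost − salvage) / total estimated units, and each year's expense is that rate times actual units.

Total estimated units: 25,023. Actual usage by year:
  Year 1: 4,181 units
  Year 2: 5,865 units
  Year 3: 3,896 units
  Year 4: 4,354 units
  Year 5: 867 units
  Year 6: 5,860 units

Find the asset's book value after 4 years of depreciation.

$290,802

Depreciable base = $766,498 − $115,900 = $650,598.
Rate = $650,598 / 25,023 units = $26 per unit.
Year 1: 4,181 × $26 = $108,706. Book value $657,792.
Year 2: 5,865 × $26 = $152,490. Book value $505,302.
Year 3: 3,896 × $26 = $101,296. Book value $404,006.
Year 4: 4,354 × $26 = $113,204. Book value $290,802.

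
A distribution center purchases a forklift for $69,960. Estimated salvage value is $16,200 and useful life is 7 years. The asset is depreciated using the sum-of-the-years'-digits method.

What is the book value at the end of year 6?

$18,120

Depreciable base = $69,960 − $16,200 = $53,760.
Sum of the years' digits = 7+6+5+4+3+2+1 = 28.
Year 1: $53,760 × 7/28 = $13,440. Book value $56,520.
Year 2: $53,760 × 6/28 = $11,520. Book value $45,000.
Year 3: $53,760 × 5/28 = $9,600. Book value $35,400.
Year 4: $53,760 × 4/28 = $7,680. Book value $27,720.
Year 5: $53,760 × 3/28 = $5,760. Book value $21,960.
Year 6: $53,760 × 2/28 = $3,840. Book value $18,120.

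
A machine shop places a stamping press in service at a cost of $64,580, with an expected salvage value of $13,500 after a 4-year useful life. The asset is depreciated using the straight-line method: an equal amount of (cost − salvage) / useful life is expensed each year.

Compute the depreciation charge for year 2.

Depreciable base = $64,580 − $13,500 = $51,080.
Annual expense = $51,080 / 4 = $12,770.

$12,770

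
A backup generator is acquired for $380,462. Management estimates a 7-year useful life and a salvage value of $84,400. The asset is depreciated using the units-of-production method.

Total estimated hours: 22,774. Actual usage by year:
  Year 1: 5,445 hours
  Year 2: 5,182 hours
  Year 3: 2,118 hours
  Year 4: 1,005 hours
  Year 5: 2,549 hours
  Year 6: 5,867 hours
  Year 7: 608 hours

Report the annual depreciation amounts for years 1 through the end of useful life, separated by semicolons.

Depreciable base = $380,462 − $84,400 = $296,062.
Rate = $296,062 / 22,774 hours = $13 per hour.
Year 1: 5,445 × $13 = $70,785. Book value $309,677.
Year 2: 5,182 × $13 = $67,366. Book value $242,311.
Year 3: 2,118 × $13 = $27,534. Book value $214,777.
Year 4: 1,005 × $13 = $13,065. Book value $201,712.
Year 5: 2,549 × $13 = $33,137. Book value $168,575.
Year 6: 5,867 × $13 = $76,271. Book value $92,304.
Year 7: 608 × $13 = $7,904. Book value $84,400.

$70,785; $67,366; $27,534; $13,065; $33,137; $76,271; $7,904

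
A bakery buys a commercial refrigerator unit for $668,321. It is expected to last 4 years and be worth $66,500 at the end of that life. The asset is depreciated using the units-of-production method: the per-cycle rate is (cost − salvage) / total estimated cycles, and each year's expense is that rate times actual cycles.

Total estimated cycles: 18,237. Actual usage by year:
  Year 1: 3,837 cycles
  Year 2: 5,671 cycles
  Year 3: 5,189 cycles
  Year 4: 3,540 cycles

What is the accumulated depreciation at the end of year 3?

$485,001

Depreciable base = $668,321 − $66,500 = $601,821.
Rate = $601,821 / 18,237 cycles = $33 per cycle.
Year 1: 3,837 × $33 = $126,621. Book value $541,700.
Year 2: 5,671 × $33 = $187,143. Book value $354,557.
Year 3: 5,189 × $33 = $171,237. Book value $183,320.
Accumulated through year 3 = $668,321 − $183,320 = $485,001.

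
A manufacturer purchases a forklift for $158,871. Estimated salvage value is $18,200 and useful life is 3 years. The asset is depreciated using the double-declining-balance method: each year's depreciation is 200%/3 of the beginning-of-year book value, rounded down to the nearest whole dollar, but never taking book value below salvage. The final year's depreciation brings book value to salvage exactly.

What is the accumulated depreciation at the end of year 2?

$140,671

Depreciable base = $158,871 − $18,200 = $140,671.
Year 1: ⌊$158,871 × 200%/3⌋ = $105,914. Book value $52,957.
Year 2: ⌊$52,957 × 200%/3⌋ = $35,304, capped at $34,757. Book value $18,200.
Accumulated through year 2 = $158,871 − $18,200 = $140,671.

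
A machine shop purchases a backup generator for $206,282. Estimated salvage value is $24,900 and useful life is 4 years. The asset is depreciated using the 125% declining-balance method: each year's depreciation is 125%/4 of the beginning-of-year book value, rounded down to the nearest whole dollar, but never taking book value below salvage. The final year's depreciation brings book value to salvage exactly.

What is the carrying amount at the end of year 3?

Depreciable base = $206,282 − $24,900 = $181,382.
Year 1: ⌊$206,282 × 125%/4⌋ = $64,463. Book value $141,819.
Year 2: ⌊$141,819 × 125%/4⌋ = $44,318. Book value $97,501.
Year 3: ⌊$97,501 × 125%/4⌋ = $30,469. Book value $67,032.

$67,032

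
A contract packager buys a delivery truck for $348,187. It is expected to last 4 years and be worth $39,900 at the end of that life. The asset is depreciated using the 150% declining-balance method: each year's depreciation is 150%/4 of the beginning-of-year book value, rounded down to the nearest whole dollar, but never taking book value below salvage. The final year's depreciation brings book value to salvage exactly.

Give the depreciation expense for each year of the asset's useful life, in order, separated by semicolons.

$130,570; $81,606; $51,004; $45,107

Depreciable base = $348,187 − $39,900 = $308,287.
Year 1: ⌊$348,187 × 150%/4⌋ = $130,570. Book value $217,617.
Year 2: ⌊$217,617 × 150%/4⌋ = $81,606. Book value $136,011.
Year 3: ⌊$136,011 × 150%/4⌋ = $51,004. Book value $85,007.
Year 4 (final): $85,007 − $39,900 = $45,107. Book value $39,900.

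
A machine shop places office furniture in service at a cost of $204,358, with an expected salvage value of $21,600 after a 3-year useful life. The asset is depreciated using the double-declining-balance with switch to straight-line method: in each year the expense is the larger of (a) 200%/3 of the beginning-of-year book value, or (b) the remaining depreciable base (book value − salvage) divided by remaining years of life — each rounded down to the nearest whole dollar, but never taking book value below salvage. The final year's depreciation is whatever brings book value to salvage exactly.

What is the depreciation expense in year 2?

Depreciable base = $204,358 − $21,600 = $182,758.
Year 1: DB = ⌊$204,358 × 200%/3⌋ = $136,238; SL = ⌊$182,758/3⌋ = $60,919 → take DB $136,238. Book value $68,120.
Year 2: DB = ⌊$68,120 × 200%/3⌋ = $45,413; SL = ⌊$46,520/2⌋ = $23,260 → take DB $45,413. Book value $22,707.

$45,413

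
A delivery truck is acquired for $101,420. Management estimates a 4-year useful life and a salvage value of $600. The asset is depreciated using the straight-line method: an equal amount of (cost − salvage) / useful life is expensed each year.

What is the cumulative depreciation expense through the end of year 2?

Depreciable base = $101,420 − $600 = $100,820.
Annual expense = $100,820 / 4 = $25,205.
End of year 1: book value $76,215.
End of year 2: book value $51,010.
Accumulated through year 2 = $101,420 − $51,010 = $50,410.

$50,410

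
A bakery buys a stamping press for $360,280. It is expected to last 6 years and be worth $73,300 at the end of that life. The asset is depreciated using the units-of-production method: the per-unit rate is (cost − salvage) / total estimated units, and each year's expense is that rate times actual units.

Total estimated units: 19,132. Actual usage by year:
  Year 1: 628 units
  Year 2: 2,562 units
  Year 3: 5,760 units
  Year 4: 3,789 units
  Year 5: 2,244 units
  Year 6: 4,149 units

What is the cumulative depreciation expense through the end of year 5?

$224,745

Depreciable base = $360,280 − $73,300 = $286,980.
Rate = $286,980 / 19,132 units = $15 per unit.
Year 1: 628 × $15 = $9,420. Book value $350,860.
Year 2: 2,562 × $15 = $38,430. Book value $312,430.
Year 3: 5,760 × $15 = $86,400. Book value $226,030.
Year 4: 3,789 × $15 = $56,835. Book value $169,195.
Year 5: 2,244 × $15 = $33,660. Book value $135,535.
Accumulated through year 5 = $360,280 − $135,535 = $224,745.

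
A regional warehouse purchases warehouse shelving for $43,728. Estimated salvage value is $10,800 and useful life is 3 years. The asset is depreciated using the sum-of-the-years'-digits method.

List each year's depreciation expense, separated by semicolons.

Depreciable base = $43,728 − $10,800 = $32,928.
Sum of the years' digits = 3+2+1 = 6.
Year 1: $32,928 × 3/6 = $16,464. Book value $27,264.
Year 2: $32,928 × 2/6 = $10,976. Book value $16,288.
Year 3: $32,928 × 1/6 = $5,488. Book value $10,800.

$16,464; $10,976; $5,488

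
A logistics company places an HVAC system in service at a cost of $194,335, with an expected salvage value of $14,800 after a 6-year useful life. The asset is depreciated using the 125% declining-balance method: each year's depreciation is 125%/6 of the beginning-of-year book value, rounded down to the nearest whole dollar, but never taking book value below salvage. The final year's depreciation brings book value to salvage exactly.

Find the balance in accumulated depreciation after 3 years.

$97,911

Depreciable base = $194,335 − $14,800 = $179,535.
Year 1: ⌊$194,335 × 125%/6⌋ = $40,486. Book value $153,849.
Year 2: ⌊$153,849 × 125%/6⌋ = $32,051. Book value $121,798.
Year 3: ⌊$121,798 × 125%/6⌋ = $25,374. Book value $96,424.
Accumulated through year 3 = $194,335 − $96,424 = $97,911.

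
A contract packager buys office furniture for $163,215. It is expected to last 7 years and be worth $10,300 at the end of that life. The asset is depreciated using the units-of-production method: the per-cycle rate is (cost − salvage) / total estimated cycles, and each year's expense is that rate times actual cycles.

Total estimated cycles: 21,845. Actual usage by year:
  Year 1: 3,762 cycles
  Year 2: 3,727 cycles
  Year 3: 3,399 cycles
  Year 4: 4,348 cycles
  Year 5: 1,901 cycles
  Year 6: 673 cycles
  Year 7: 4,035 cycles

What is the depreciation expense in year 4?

$30,436

Depreciable base = $163,215 − $10,300 = $152,915.
Rate = $152,915 / 21,845 cycles = $7 per cycle.
Year 1: 3,762 × $7 = $26,334. Book value $136,881.
Year 2: 3,727 × $7 = $26,089. Book value $110,792.
Year 3: 3,399 × $7 = $23,793. Book value $86,999.
Year 4: 4,348 × $7 = $30,436. Book value $56,563.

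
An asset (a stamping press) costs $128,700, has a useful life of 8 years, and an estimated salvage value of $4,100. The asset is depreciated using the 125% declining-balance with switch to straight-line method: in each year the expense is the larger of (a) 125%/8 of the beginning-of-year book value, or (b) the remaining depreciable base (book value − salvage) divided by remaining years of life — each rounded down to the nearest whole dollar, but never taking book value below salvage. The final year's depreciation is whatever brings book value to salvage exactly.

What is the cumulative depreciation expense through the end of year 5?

$80,837

Depreciable base = $128,700 − $4,100 = $124,600.
Year 1: DB = ⌊$128,700 × 125%/8⌋ = $20,109; SL = ⌊$124,600/8⌋ = $15,575 → take DB $20,109. Book value $108,591.
Year 2: DB = ⌊$108,591 × 125%/8⌋ = $16,967; SL = ⌊$104,491/7⌋ = $14,927 → take DB $16,967. Book value $91,624.
Year 3: DB = ⌊$91,624 × 125%/8⌋ = $14,316; SL = ⌊$87,524/6⌋ = $14,587 → take SL $14,587. Book value $77,037.
Year 4: DB = ⌊$77,037 × 125%/8⌋ = $12,037; SL = ⌊$72,937/5⌋ = $14,587 → take SL $14,587. Book value $62,450.
Year 5: DB = ⌊$62,450 × 125%/8⌋ = $9,757; SL = ⌊$58,350/4⌋ = $14,587 → take SL $14,587. Book value $47,863.
Accumulated through year 5 = $128,700 − $47,863 = $80,837.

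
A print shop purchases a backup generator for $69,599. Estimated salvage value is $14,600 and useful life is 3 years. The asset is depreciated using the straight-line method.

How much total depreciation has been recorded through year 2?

Depreciable base = $69,599 − $14,600 = $54,999.
Annual expense = $54,999 / 3 = $18,333.
End of year 1: book value $51,266.
End of year 2: book value $32,933.
Accumulated through year 2 = $69,599 − $32,933 = $36,666.

$36,666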